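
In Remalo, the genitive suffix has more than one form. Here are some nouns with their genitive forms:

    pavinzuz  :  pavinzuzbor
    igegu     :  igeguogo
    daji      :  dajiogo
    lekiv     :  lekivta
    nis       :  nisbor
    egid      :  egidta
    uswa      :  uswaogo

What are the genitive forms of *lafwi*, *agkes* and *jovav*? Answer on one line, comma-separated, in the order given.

The suffix is conditioned by the final sound: -bor when the stem ends in a sibilant (*pavinzuz*, *nis*); -ta when the stem ends in a non-sibilant consonant (*lekiv*, *egid*); -ogo when the stem ends in a vowel (*igegu*, *daji*, *uswa*).
Since the final sound of *lafwi* is /i/ (a vowel), it takes -ogo, giving *lafwiogo*.
*agkes* — final sound /s/ (a sibilant) → -bor → *agkesbor*.
The final sound of *jovav* is /v/, which is a non-sibilant consonant, so the suffix is -ta, giving *jovavta*.

lafwiogo, agkesbor, jovavta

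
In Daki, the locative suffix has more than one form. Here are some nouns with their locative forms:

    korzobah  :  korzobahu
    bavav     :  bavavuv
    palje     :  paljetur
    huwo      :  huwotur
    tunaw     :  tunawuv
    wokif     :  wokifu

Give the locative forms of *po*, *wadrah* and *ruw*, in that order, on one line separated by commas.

potur, wadrahu, ruwuv

Looking at the final sound of each stem: -u when the stem ends in a voiceless consonant (*korzobah*, *wokif*); -uv when the stem ends in a voiced consonant (*bavav*, *tunaw*); -tur when the stem ends in a vowel (*palje*, *huwo*).
The final sound of *po* is /o/, which is a vowel, so the suffix is -tur, giving *potur*.
Since the final sound of *wadrah* is /h/ (a voiceless consonant), it takes -u, giving *wadrahu*.
*ruw*: final sound = /w/, a voiced consonant → -uv → *ruwuv*.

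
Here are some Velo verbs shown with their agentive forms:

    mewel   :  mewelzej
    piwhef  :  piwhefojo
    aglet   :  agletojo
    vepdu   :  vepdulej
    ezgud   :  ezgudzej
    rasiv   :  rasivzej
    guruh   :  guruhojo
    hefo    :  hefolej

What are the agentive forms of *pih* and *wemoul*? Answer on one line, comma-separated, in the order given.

pihojo, wemoulzej

The pattern is voicing of the final sound: -ojo when the stem ends in a voiceless consonant (*piwhef*, *aglet*, *guruh*); -zej when the stem ends in a voiced consonant (*mewel*, *ezgud*, *rasiv*); -lej when the stem ends in a vowel (*vepdu*, *hefo*).
*pih* — final sound /h/ (a voiceless consonant) → -ojo → *pihojo*.
*wemoul*: final sound = /l/, a voiced consonant → -zej → *wemoulzej*.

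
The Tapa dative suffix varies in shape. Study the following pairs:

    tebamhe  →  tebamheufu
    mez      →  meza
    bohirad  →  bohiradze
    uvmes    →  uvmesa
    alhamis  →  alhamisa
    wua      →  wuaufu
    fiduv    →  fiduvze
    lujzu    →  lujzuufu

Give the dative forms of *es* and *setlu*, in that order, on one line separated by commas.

esa, setluufu

The suffix is conditioned by the final sound: -a when the stem ends in a sibilant (*mez*, *uvmes*, *alhamis*); -ze when the stem ends in a non-sibilant consonant (*bohirad*, *fiduv*); -ufu when the stem ends in a vowel (*tebamhe*, *wua*, *lujzu*).
Since the final sound of *es* is /s/ (a sibilant), it takes -a, giving *esa*.
Since the final sound of *setlu* is /u/ (a vowel), it takes -ufu, giving *setluufu*.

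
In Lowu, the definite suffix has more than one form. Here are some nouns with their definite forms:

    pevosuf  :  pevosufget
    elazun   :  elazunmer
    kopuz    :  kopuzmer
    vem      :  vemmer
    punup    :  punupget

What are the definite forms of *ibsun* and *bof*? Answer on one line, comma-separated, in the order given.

The alternation tracks the final consonant of the stem — -get when the stem ends in a voiceless consonant (*pevosuf*, *punup*); -mer when the stem ends in a voiced consonant (*elazun*, *kopuz*, *vem*).
The final consonant of *ibsun* is /n/, which is voiced, so the suffix is -mer, giving *ibsunmer*.
Since the final consonant of *bof* is /f/ (voiceless), it takes -get, giving *bofget*.

ibsunmer, bofget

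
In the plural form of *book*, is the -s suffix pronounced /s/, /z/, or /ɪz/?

/s/

The stem *book* ends in a voiceless non-sibilant consonant.
The plural suffix surfaces as /ɪz/ after sibilants, /s/ after other voiceless consonants, and /z/ after other voiced sounds.
So the plural -s on *book* is pronounced /s/.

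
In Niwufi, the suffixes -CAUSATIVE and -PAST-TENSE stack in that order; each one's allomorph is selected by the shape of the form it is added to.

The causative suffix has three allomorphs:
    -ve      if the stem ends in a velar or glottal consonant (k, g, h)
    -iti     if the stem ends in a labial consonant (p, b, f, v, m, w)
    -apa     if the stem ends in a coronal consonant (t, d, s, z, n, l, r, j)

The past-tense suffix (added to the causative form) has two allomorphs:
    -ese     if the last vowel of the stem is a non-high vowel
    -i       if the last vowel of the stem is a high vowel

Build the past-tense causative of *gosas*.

gosasapaese

*gosas*: final consonant = /s/, coronal → -apa → *gosasapa*.
Since the last vowel of the causative form *gosasapa* is /a/ (a non-high vowel), it takes -ese, giving *gosasapaese*.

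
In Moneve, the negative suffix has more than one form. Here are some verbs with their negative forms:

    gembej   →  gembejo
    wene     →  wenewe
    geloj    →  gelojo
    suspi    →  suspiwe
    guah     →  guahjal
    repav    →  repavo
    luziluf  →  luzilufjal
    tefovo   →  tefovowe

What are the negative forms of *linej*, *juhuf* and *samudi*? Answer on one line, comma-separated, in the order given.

The suffix is conditioned by the final sound: -jal when the stem ends in a voiceless consonant (*guah*, *luziluf*); -o when the stem ends in a voiced consonant (*gembej*, *geloj*, *repav*); -we when the stem ends in a vowel (*wene*, *suspi*, *tefovo*).
*linej* — final sound /j/ (a voiced consonant) → -o → *linejo*.
Since the final sound of *juhuf* is /f/ (a voiceless consonant), it takes -jal, giving *juhufjal*.
Since the final sound of *samudi* is /i/ (a vowel), it takes -we, giving *samudiwe*.

linejo, juhufjal, samudiwe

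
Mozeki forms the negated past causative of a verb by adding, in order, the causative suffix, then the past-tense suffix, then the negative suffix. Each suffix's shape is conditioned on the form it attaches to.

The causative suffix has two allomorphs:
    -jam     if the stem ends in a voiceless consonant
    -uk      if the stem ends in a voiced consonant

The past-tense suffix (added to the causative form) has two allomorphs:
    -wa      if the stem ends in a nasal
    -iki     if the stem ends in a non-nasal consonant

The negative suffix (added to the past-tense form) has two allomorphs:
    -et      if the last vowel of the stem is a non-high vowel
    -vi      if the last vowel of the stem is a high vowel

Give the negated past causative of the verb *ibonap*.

*ibonap* — final consonant /p/ (voiceless) → -jam → *ibonapjam*.
Since the final consonant of the causative form *ibonapjam* is /m/ (a nasal), it takes -wa, giving *ibonapjamwa*.
The last vowel of the past-tense form *ibonapjamwa* is /a/, which is a non-high vowel, so the negative suffix is -et, giving *ibonapjamwaet*.

ibonapjamwaet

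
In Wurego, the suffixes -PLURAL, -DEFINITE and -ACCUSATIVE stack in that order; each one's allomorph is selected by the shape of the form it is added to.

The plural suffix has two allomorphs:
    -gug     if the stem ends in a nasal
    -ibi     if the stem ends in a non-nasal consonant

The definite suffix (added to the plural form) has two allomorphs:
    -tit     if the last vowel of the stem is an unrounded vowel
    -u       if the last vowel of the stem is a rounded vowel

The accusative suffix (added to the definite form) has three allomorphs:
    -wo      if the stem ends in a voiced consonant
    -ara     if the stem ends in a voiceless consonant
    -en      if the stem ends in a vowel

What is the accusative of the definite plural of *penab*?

Since the final consonant of *penab* is /b/ (non-nasal), it takes -ibi, giving *penabibi*.
The last vowel of the plural form *penabibi* is /i/, which is an unrounded vowel, so the definite suffix is -tit, giving *penabibitit*.
The definite form *penabibitit* — final sound /t/ (a voiceless consonant) → -ara → *penabibititara*.

penabibititara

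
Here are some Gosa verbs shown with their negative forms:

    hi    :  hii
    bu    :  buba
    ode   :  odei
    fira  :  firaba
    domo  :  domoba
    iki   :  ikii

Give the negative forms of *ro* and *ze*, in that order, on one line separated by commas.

roba, zei

The pattern is front/back vowel harmony: -i when the last vowel of the stem is a front vowel (*hi*, *ode*, *iki*); -ba when the last vowel of the stem is a back vowel (*bu*, *fira*, *domo*).
*ro*: last vowel = /o/, a back vowel → -ba → *roba*.
*ze*: last vowel = /e/, a front vowel → -i → *zei*.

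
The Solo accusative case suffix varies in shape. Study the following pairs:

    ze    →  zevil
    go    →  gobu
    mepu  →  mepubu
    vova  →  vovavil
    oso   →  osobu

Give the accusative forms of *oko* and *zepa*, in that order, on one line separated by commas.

The suffix is conditioned by the last vowel: -bu when the last vowel of the stem is a rounded vowel (*go*, *mepu*, *oso*); -vil when the last vowel of the stem is an unrounded vowel (*ze*, *vova*).
Since the last vowel of *oko* is /o/ (a rounded vowel), it takes -bu, giving *okobu*.
*zepa* — last vowel /a/ (an unrounded vowel) → -vil → *zepavil*.

okobu, zepavil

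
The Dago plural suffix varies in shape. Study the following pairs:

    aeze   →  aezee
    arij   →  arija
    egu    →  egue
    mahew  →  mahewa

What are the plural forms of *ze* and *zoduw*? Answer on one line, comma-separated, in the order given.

Looking at the final sound of each stem: -a when the stem ends in a consonant (*arij*, *mahew*); -e when the stem ends in a vowel (*aeze*, *egu*).
*ze*: final sound = /e/, a vowel → -e → *zee*.
Since the final sound of *zoduw* is /w/ (a consonant), it takes -a, giving *zoduwa*.

zee, zoduwa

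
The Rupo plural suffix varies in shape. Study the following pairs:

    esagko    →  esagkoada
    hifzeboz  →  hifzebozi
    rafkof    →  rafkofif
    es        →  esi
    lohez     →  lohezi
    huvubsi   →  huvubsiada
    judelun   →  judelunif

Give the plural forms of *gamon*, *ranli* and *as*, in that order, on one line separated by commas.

gamonif, ranliada, asi

The suffix is conditioned by the final sound: -i when the stem ends in a sibilant (*hifzeboz*, *es*, *lohez*); -if when the stem ends in a non-sibilant consonant (*rafkof*, *judelun*); -ada when the stem ends in a vowel (*esagko*, *huvubsi*).
Since the final sound of *gamon* is /n/ (a non-sibilant consonant), it takes -if, giving *gamonif*.
Since the final sound of *ranli* is /i/ (a vowel), it takes -ada, giving *ranliada*.
Since the final sound of *as* is /s/ (a sibilant), it takes -i, giving *asi*.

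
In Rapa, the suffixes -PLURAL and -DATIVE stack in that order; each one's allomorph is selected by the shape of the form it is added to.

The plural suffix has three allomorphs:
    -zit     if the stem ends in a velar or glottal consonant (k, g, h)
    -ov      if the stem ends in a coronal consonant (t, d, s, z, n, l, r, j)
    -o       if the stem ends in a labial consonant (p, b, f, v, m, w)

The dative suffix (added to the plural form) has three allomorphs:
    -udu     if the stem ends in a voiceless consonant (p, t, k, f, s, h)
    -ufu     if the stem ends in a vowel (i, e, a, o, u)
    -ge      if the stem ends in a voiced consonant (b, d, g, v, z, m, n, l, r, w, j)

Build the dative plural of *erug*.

erugzitudu

*erug*: final consonant = /g/, velar/glottal → -zit → *erugzit*.
The plural form *erugzit* — final sound /t/ (a voiceless consonant) → -udu → *erugzitudu*.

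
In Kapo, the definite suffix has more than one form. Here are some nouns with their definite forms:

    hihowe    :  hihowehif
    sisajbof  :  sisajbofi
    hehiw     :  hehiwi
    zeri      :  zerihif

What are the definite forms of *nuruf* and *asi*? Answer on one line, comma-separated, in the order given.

The pattern is consonant vs. vowel: -i when the stem ends in a consonant (*sisajbof*, *hehiw*); -hif when the stem ends in a vowel (*hihowe*, *zeri*).
The final sound of *nuruf* is /f/, which is a consonant, so the suffix is -i, giving *nurufi*.
*asi* — final sound /i/ (a vowel) → -hif → *asihif*.

nurufi, asihif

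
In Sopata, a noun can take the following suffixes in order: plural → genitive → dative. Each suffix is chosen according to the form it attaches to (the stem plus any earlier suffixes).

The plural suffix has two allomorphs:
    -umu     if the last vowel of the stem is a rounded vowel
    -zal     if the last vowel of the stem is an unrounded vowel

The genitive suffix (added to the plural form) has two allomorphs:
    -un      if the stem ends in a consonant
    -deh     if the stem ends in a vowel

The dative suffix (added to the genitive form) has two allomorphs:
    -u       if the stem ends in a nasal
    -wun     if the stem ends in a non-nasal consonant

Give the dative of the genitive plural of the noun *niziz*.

nizizzalunu

Since the last vowel of *niziz* is /i/ (an unrounded vowel), it takes -zal, giving *nizizzal*.
The plural form *nizizzal* — final sound /l/ (a consonant) → -un → *nizizzalun*.
Since the final consonant of the genitive form *nizizzalun* is /n/ (a nasal), it takes -u, giving *nizizzalunu*.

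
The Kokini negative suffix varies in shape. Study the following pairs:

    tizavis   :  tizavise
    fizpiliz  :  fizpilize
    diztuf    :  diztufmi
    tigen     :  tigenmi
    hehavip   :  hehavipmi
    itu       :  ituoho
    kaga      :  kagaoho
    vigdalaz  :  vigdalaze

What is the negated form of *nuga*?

The alternation tracks the final sound of the stem — -e when the stem ends in a sibilant (*tizavis*, *fizpiliz*, *vigdalaz*); -mi when the stem ends in a non-sibilant consonant (*diztuf*, *tigen*, *hehavip*); -oho when the stem ends in a vowel (*itu*, *kaga*).
*nuga* — final sound /a/ (a vowel) → -oho → *nugaoho*.

nugaoho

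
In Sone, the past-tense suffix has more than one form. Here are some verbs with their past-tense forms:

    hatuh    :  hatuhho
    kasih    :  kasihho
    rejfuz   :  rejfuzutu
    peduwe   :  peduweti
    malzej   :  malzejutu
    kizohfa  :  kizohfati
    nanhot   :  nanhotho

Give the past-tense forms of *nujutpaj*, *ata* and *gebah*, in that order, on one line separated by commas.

The pattern is voicing of the final sound: -ho when the stem ends in a voiceless consonant (*hatuh*, *kasih*, *nanhot*); -utu when the stem ends in a voiced consonant (*rejfuz*, *malzej*); -ti when the stem ends in a vowel (*peduwe*, *kizohfa*).
*nujutpaj*: final sound = /j/, a voiced consonant → -utu → *nujutpajutu*.
*ata*: final sound = /a/, a vowel → -ti → *atati*.
Since the final sound of *gebah* is /h/ (a voiceless consonant), it takes -ho, giving *gebahho*.

nujutpajutu, atati, gebahho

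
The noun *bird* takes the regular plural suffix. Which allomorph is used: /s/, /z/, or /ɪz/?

/z/

The stem *bird* ends in a voiced non-sibilant sound.
The plural suffix surfaces as /ɪz/ after sibilants, /s/ after other voiceless consonants, and /z/ after other voiced sounds.
So the plural -s on *bird* is pronounced /z/.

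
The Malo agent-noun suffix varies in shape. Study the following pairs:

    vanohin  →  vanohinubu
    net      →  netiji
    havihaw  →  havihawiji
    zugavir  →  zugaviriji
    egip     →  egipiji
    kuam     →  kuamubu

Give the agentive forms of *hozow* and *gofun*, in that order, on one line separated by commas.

hozowiji, gofunubu

The suffix is conditioned by the final consonant: -ubu when the stem ends in a nasal (*vanohin*, *kuam*); -iji when the stem ends in a non-nasal consonant (*net*, *havihaw*, *zugavir*, *egip*).
The final consonant of *hozow* is /w/, which is non-nasal, so the suffix is -iji, giving *hozowiji*.
*gofun*: final consonant = /n/, a nasal → -ubu → *gofunubu*.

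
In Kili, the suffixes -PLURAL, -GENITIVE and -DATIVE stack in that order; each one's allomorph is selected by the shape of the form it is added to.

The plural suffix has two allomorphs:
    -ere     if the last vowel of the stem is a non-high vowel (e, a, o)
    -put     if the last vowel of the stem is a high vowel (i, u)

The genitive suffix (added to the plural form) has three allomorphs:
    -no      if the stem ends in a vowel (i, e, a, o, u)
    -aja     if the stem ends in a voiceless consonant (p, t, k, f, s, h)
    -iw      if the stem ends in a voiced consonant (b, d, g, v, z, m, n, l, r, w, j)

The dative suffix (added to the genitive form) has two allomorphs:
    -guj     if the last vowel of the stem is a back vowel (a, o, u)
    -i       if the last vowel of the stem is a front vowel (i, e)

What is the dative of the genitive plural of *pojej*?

Since the last vowel of *pojej* is /e/ (a non-high vowel), it takes -ere, giving *pojejere*.
The plural form *pojejere* — final sound /e/ (a vowel) → -no → *pojejereno*.
Since the last vowel of the genitive form *pojejereno* is /o/ (a back vowel), it takes -guj, giving *pojejerenoguj*.

pojejerenoguj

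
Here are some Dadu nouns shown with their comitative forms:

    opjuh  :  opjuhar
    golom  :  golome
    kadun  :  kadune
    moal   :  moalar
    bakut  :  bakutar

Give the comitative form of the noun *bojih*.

bojihar

Looking at the final consonant of each stem: -e when the stem ends in a nasal (*golom*, *kadun*); -ar when the stem ends in a non-nasal consonant (*opjuh*, *moal*, *bakut*).
*bojih*: final consonant = /h/, non-nasal → -ar → *bojihar*.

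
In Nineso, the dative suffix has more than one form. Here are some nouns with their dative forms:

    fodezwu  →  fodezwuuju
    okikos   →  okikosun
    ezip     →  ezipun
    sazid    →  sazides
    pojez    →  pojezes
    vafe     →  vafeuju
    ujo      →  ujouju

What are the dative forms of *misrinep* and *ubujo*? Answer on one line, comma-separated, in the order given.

misrinepun, ubujouju

The alternation tracks the final sound of the stem — -un when the stem ends in a voiceless consonant (*okikos*, *ezip*); -es when the stem ends in a voiced consonant (*sazid*, *pojez*); -uju when the stem ends in a vowel (*fodezwu*, *vafe*, *ujo*).
The final sound of *misrinep* is /p/, which is a voiceless consonant, so the suffix is -un, giving *misrinepun*.
*ubujo*: final sound = /o/, a vowel → -uju → *ubujouju*.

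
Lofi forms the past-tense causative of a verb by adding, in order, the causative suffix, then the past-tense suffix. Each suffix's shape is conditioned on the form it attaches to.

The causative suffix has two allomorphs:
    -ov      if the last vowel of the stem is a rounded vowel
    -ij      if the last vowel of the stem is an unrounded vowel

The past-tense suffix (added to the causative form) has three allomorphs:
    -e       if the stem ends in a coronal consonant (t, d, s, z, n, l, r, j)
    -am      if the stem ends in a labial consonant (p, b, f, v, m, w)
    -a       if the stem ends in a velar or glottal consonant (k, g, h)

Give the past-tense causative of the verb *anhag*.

anhagije

The last vowel of *anhag* is /a/, which is an unrounded vowel, so the causative suffix is -ij, giving *anhagij*.
The causative form *anhagij*: final consonant = /j/, coronal → -e → *anhagije*.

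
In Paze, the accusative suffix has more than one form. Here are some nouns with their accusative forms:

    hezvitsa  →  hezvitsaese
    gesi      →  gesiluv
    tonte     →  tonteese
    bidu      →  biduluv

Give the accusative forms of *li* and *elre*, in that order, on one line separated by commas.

liluv, elreese

The alternation tracks the last vowel of the stem — -luv when the last vowel of the stem is a high vowel (*gesi*, *bidu*); -ese when the last vowel of the stem is a non-high vowel (*hezvitsa*, *tonte*).
*li*: last vowel = /i/, a high vowel → -luv → *liluv*.
Since the last vowel of *elre* is /e/ (a non-high vowel), it takes -ese, giving *elreese*.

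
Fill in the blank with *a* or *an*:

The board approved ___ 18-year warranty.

an

The indefinite article is chosen by the initial *sound* of the following word, not its spelling.
The number *18* is spoken "eighteen", beginning with /ˌeɪˈtiːn/ — a vowel sound.
So the article is *an*: The board approved an 18-year warranty.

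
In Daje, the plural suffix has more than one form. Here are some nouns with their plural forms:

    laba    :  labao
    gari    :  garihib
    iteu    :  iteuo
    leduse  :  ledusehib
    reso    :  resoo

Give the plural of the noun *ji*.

The pattern is front/back vowel harmony: -hib when the last vowel of the stem is a front vowel (*gari*, *leduse*); -o when the last vowel of the stem is a back vowel (*laba*, *iteu*, *reso*).
*ji* — last vowel /i/ (a front vowel) → -hib → *jihib*.

jihib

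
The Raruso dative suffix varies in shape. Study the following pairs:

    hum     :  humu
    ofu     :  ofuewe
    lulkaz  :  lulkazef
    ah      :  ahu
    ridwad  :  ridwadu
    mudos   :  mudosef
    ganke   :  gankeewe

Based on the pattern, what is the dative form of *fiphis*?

The alternation tracks the final sound of the stem — -ef when the stem ends in a sibilant (*lulkaz*, *mudos*); -u when the stem ends in a non-sibilant consonant (*hum*, *ah*, *ridwad*); -ewe when the stem ends in a vowel (*ofu*, *ganke*).
Since the final sound of *fiphis* is /s/ (a sibilant), it takes -ef, giving *fiphisef*.

fiphisef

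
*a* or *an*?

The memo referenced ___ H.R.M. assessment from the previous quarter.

The indefinite article is chosen by the initial *sound* of the following word, not its spelling.
The initialism *H.R.M.* is read letter by letter; the first letter, H, is pronounced /eɪtʃ/, which begins with a vowel sound.
So the article is *an*: The memo referenced an H.R.M. assessment from the previous quarter.

an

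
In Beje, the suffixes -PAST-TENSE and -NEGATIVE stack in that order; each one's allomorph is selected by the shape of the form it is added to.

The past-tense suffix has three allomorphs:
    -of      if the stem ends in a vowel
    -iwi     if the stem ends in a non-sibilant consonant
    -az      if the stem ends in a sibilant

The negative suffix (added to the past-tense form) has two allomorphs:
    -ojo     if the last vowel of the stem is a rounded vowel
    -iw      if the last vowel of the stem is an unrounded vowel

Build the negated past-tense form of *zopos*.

zoposaziw

*zopos*: final sound = /s/, a sibilant → -az → *zoposaz*.
The past-tense form *zoposaz* — last vowel /a/ (an unrounded vowel) → -iw → *zoposaziw*.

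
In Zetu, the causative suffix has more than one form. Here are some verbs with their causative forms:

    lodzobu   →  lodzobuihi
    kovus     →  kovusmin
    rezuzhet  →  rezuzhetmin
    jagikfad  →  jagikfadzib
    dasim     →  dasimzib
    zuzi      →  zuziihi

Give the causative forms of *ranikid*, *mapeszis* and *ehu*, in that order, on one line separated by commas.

Looking at the final sound of each stem: -min when the stem ends in a voiceless consonant (*kovus*, *rezuzhet*); -zib when the stem ends in a voiced consonant (*jagikfad*, *dasim*); -ihi when the stem ends in a vowel (*lodzobu*, *zuzi*).
*ranikid* — final sound /d/ (a voiced consonant) → -zib → *ranikidzib*.
Since the final sound of *mapeszis* is /s/ (a voiceless consonant), it takes -min, giving *mapeszismin*.
*ehu*: final sound = /u/, a vowel → -ihi → *ehuihi*.

ranikidzib, mapeszismin, ehuihi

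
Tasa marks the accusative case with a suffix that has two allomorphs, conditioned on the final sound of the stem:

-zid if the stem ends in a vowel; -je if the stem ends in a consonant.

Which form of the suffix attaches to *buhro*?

-zid

*buhro*: final sound = /o/, a vowel → -zid.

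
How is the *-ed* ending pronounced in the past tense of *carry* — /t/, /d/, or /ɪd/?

/d/

The stem *carry* ends in a voiced sound other than /d/.
The -ed suffix is realized as /ɪd/ after /t, d/; as /t/ after other voiceless consonants; and as /d/ after other voiced sounds.
So -ed on *carry* is pronounced /d/.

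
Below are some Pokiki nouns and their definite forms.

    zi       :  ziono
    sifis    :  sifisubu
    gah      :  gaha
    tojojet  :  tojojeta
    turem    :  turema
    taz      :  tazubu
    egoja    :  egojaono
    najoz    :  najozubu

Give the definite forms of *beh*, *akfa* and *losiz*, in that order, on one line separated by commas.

beha, akfaono, losizubu

The pattern is sibilance of the final sound: -ubu when the stem ends in a sibilant (*sifis*, *taz*, *najoz*); -a when the stem ends in a non-sibilant consonant (*gah*, *tojojet*, *turem*); -ono when the stem ends in a vowel (*zi*, *egoja*).
*beh*: final sound = /h/, a non-sibilant consonant → -a → *beha*.
*akfa*: final sound = /a/, a vowel → -ono → *akfaono*.
The final sound of *losiz* is /z/, which is a sibilant, so the suffix is -ubu, giving *losizubu*.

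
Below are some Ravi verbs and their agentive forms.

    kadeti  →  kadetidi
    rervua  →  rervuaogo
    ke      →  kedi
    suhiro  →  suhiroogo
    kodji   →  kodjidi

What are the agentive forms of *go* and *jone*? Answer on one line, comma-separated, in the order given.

The suffix is conditioned by the last vowel: -di when the last vowel of the stem is a front vowel (*kadeti*, *ke*, *kodji*); -ogo when the last vowel of the stem is a back vowel (*rervua*, *suhiro*).
*go* — last vowel /o/ (a back vowel) → -ogo → *googo*.
*jone* — last vowel /e/ (a front vowel) → -di → *jonedi*.

googo, jonedi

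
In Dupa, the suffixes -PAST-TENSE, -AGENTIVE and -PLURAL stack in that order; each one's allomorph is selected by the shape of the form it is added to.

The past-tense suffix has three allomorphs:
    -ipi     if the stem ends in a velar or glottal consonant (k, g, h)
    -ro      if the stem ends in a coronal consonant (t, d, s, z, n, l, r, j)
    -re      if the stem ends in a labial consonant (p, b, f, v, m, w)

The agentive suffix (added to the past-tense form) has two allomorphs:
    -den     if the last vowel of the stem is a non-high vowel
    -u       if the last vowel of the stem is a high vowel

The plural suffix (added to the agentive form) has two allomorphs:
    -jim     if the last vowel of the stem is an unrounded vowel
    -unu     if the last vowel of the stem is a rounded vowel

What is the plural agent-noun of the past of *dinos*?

dinosrodenjim

*dinos* — final consonant /s/ (coronal) → -ro → *dinosro*.
The past-tense form *dinosro*: last vowel = /o/, a non-high vowel → -den → *dinosroden*.
The agentive form *dinosroden* — last vowel /e/ (an unrounded vowel) → -jim → *dinosrodenjim*.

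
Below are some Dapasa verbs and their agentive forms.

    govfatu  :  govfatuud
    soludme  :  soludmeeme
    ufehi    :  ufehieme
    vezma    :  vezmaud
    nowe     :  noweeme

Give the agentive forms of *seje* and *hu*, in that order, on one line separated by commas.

sejeeme, huud

The alternation tracks the last vowel of the stem — -eme when the last vowel of the stem is a front vowel (*soludme*, *ufehi*, *nowe*); -ud when the last vowel of the stem is a back vowel (*govfatu*, *vezma*).
*seje* — last vowel /e/ (a front vowel) → -eme → *sejeeme*.
*hu* — last vowel /u/ (a back vowel) → -ud → *huud*.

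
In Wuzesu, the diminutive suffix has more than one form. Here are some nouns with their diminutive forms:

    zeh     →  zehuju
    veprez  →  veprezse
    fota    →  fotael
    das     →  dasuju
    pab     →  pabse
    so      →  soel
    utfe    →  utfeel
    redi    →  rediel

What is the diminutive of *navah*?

The alternation tracks the final sound of the stem — -uju when the stem ends in a voiceless consonant (*zeh*, *das*); -se when the stem ends in a voiced consonant (*veprez*, *pab*); -el when the stem ends in a vowel (*fota*, *so*, *utfe*, *redi*).
*navah*: final sound = /h/, a voiceless consonant → -uju → *navahuju*.

navahuju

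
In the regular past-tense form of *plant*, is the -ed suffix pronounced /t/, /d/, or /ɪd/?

The stem *plant* ends in /t/ or /d/.
The -ed suffix is realized as /ɪd/ after /t, d/; as /t/ after other voiceless consonants; and as /d/ after other voiced sounds.
So -ed on *plant* is pronounced /ɪd/.

/ɪd/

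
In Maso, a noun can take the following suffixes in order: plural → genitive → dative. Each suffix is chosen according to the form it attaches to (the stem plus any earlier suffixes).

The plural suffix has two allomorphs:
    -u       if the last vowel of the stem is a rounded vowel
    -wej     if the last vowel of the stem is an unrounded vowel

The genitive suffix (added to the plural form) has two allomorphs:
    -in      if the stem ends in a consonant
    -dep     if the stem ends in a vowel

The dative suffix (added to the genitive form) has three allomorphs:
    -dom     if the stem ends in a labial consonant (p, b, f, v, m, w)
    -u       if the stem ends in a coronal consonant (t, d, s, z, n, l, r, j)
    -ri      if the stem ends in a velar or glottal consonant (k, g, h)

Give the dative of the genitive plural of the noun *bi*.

Since the last vowel of *bi* is /i/ (an unrounded vowel), it takes -wej, giving *biwej*.
The plural form *biwej* — final sound /j/ (a consonant) → -in → *biwejin*.
The final consonant of the genitive form *biwejin* is /n/, which is coronal, so the dative suffix is -u, giving *biwejinu*.

biwejinu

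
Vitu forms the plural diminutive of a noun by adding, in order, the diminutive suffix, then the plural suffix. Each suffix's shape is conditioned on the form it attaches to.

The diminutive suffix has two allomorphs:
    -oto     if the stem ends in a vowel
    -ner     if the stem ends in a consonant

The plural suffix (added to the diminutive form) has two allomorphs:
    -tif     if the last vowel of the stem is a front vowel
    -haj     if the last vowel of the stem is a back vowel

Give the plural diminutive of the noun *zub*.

The final sound of *zub* is /b/, which is a consonant, so the diminutive suffix is -ner, giving *zubner*.
Since the last vowel of the diminutive form *zubner* is /e/ (a front vowel), it takes -tif, giving *zubnertif*.

zubnertif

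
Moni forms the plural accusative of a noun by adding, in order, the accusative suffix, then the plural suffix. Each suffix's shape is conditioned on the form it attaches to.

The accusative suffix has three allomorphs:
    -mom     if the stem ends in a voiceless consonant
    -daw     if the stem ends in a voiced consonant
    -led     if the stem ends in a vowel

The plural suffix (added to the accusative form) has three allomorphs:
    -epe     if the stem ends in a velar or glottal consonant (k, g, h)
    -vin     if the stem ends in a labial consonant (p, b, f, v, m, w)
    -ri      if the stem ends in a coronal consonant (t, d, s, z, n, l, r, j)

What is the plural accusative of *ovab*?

ovabdawvin

Since the final sound of *ovab* is /b/ (a voiced consonant), it takes -daw, giving *ovabdaw*.
The accusative form *ovabdaw* — final consonant /w/ (labial) → -vin → *ovabdawvin*.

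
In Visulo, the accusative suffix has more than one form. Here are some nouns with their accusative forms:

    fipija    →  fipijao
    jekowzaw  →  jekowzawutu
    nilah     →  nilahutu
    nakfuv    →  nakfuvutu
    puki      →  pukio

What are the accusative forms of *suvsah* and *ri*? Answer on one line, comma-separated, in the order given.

suvsahutu, rio

The alternation tracks the final sound of the stem — -utu when the stem ends in a consonant (*jekowzaw*, *nilah*, *nakfuv*); -o when the stem ends in a vowel (*fipija*, *puki*).
Since the final sound of *suvsah* is /h/ (a consonant), it takes -utu, giving *suvsahutu*.
*ri* — final sound /i/ (a vowel) → -o → *rio*.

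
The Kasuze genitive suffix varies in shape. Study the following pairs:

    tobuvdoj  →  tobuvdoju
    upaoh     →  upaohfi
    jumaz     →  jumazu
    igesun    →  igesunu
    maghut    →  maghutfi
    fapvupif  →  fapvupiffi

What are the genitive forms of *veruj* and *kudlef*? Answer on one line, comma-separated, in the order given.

The pattern is voicing of the final consonant: -fi when the stem ends in a voiceless consonant (*upaoh*, *maghut*, *fapvupif*); -u when the stem ends in a voiced consonant (*tobuvdoj*, *jumaz*, *igesun*).
Since the final consonant of *veruj* is /j/ (voiced), it takes -u, giving *veruju*.
*kudlef* — final consonant /f/ (voiceless) → -fi → *kudleffi*.

veruju, kudleffi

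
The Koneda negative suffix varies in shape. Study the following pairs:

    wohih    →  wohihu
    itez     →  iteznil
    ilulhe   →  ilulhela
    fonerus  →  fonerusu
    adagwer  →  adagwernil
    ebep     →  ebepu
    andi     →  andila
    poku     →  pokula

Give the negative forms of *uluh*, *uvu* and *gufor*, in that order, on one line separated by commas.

Looking at the final sound of each stem: -u when the stem ends in a voiceless consonant (*wohih*, *fonerus*, *ebep*); -nil when the stem ends in a voiced consonant (*itez*, *adagwer*); -la when the stem ends in a vowel (*ilulhe*, *andi*, *poku*).
*uluh*: final sound = /h/, a voiceless consonant → -u → *uluhu*.
Since the final sound of *uvu* is /u/ (a vowel), it takes -la, giving *uvula*.
The final sound of *gufor* is /r/, which is a voiced consonant, so the suffix is -nil, giving *gufornil*.

uluhu, uvula, gufornil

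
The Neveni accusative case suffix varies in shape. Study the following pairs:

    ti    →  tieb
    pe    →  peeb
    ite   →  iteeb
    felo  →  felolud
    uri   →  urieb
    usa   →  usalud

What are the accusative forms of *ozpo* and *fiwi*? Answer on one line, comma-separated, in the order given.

The pattern is front/back vowel harmony: -eb when the last vowel of the stem is a front vowel (*ti*, *pe*, *ite*, *uri*); -lud when the last vowel of the stem is a back vowel (*felo*, *usa*).
*ozpo* — last vowel /o/ (a back vowel) → -lud → *ozpolud*.
The last vowel of *fiwi* is /i/, which is a front vowel, so the suffix is -eb, giving *fiwieb*.

ozpolud, fiwieb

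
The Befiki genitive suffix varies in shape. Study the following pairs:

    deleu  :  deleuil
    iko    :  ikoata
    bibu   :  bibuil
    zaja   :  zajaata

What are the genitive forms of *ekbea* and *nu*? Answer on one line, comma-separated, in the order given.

The alternation tracks the last vowel of the stem — -il when the last vowel of the stem is a high vowel (*deleu*, *bibu*); -ata when the last vowel of the stem is a non-high vowel (*iko*, *zaja*).
The last vowel of *ekbea* is /a/, which is a non-high vowel, so the suffix is -ata, giving *ekbeaata*.
*nu* — last vowel /u/ (a high vowel) → -il → *nuil*.

ekbeaata, nuil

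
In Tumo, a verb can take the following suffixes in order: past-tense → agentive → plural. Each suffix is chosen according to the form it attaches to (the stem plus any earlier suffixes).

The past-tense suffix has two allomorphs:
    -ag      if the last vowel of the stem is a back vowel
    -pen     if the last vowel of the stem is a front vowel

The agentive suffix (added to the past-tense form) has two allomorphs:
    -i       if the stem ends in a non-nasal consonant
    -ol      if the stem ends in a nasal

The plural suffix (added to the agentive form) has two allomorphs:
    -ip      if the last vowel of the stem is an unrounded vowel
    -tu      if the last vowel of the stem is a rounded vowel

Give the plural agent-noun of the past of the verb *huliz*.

*huliz*: last vowel = /i/, a front vowel → -pen → *hulizpen*.
Since the final consonant of the past-tense form *hulizpen* is /n/ (a nasal), it takes -ol, giving *hulizpenol*.
The last vowel of the agentive form *hulizpenol* is /o/, which is a rounded vowel, so the plural suffix is -tu, giving *hulizpenoltu*.

hulizpenoltu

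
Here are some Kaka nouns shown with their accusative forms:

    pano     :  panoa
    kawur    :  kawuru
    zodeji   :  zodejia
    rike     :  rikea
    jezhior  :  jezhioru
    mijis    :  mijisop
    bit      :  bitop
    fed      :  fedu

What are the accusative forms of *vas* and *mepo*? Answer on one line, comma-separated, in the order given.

vasop, mepoa

The suffix is conditioned by the final sound: -op when the stem ends in a voiceless consonant (*mijis*, *bit*); -u when the stem ends in a voiced consonant (*kawur*, *jezhior*, *fed*); -a when the stem ends in a vowel (*pano*, *zodeji*, *rike*).
*vas* — final sound /s/ (a voiceless consonant) → -op → *vasop*.
The final sound of *mepo* is /o/, which is a vowel, so the suffix is -a, giving *mepoa*.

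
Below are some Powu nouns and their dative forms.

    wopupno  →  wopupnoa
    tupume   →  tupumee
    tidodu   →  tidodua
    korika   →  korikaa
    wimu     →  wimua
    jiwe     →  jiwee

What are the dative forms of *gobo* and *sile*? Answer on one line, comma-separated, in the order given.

The alternation tracks the last vowel of the stem — -e when the last vowel of the stem is a front vowel (*tupume*, *jiwe*); -a when the last vowel of the stem is a back vowel (*wopupno*, *tidodu*, *korika*, *wimu*).
The last vowel of *gobo* is /o/, which is a back vowel, so the suffix is -a, giving *goboa*.
The last vowel of *sile* is /e/, which is a front vowel, so the suffix is -e, giving *silee*.

goboa, silee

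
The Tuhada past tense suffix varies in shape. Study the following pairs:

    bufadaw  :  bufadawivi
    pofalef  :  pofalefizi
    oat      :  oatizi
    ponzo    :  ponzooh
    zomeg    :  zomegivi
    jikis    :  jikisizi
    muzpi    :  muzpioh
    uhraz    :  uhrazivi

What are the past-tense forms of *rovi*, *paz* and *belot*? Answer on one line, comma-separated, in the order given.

rovioh, pazivi, belotizi

The suffix is conditioned by the final sound: -izi when the stem ends in a voiceless consonant (*pofalef*, *oat*, *jikis*); -ivi when the stem ends in a voiced consonant (*bufadaw*, *zomeg*, *uhraz*); -oh when the stem ends in a vowel (*ponzo*, *muzpi*).
*rovi*: final sound = /i/, a vowel → -oh → *rovioh*.
*paz*: final sound = /z/, a voiced consonant → -ivi → *pazivi*.
Since the final sound of *belot* is /t/ (a voiceless consonant), it takes -izi, giving *belotizi*.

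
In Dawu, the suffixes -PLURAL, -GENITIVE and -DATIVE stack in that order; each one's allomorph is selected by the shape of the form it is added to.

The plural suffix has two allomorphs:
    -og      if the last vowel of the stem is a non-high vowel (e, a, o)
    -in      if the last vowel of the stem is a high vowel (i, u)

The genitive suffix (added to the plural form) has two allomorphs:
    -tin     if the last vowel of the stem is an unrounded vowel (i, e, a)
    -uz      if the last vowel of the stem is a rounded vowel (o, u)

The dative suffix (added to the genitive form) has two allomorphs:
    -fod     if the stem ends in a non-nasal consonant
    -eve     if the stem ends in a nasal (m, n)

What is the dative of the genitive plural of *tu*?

Since the last vowel of *tu* is /u/ (a high vowel), it takes -in, giving *tuin*.
Since the last vowel of the plural form *tuin* is /i/ (an unrounded vowel), it takes -tin, giving *tuintin*.
Since the final consonant of the genitive form *tuintin* is /n/ (a nasal), it takes -eve, giving *tuintineve*.

tuintineve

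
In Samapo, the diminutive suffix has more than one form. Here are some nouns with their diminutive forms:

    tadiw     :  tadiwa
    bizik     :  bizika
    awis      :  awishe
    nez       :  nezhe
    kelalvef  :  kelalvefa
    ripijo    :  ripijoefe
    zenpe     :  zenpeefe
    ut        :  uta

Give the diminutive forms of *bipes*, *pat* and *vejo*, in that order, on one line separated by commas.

Looking at the final sound of each stem: -he when the stem ends in a sibilant (*awis*, *nez*); -a when the stem ends in a non-sibilant consonant (*tadiw*, *bizik*, *kelalvef*, *ut*); -efe when the stem ends in a vowel (*ripijo*, *zenpe*).
*bipes*: final sound = /s/, a sibilant → -he → *bipeshe*.
The final sound of *pat* is /t/, which is a non-sibilant consonant, so the suffix is -a, giving *pata*.
Since the final sound of *vejo* is /o/ (a vowel), it takes -efe, giving *vejoefe*.

bipeshe, pata, vejoefe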